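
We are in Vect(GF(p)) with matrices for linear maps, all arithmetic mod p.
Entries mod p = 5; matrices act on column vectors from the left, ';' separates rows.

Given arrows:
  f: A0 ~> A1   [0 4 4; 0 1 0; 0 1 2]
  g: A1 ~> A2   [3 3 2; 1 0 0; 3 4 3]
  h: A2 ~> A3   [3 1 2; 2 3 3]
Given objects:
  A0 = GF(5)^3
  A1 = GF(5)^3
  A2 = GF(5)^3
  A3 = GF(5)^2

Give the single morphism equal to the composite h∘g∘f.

Answer: [0 3 3; 0 3 3]

Work:
  e0=[1,0,0] f~>[0,0,0] g~>[0,0,0] h~>[0,0]
  e1=[0,1,0] f~>[4,1,1] g~>[2,4,4] h~>[3,3]
  e2=[0,0,1] f~>[4,0,2] g~>[1,4,3] h~>[3,3]
⟦path⟧: [0 3 3; 0 3 3]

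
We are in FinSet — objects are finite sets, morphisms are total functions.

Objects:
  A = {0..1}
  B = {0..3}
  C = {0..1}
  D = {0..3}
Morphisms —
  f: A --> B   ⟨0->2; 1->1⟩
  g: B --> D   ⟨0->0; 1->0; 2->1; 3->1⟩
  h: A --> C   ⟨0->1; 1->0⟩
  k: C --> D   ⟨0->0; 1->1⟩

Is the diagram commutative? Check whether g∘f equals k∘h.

Answer: COMMUTES

Work:
1) trace f;g:
  0 f-->2 g-->1
  1 f-->1 g-->0
  result₁ = ⟨0->1; 1->0⟩
2) trace h;k:
  0 h-->1 k-->1
  1 h-->0 k-->0
  result₂ = ⟨0->1; 1->0⟩
Equal? YES — commutes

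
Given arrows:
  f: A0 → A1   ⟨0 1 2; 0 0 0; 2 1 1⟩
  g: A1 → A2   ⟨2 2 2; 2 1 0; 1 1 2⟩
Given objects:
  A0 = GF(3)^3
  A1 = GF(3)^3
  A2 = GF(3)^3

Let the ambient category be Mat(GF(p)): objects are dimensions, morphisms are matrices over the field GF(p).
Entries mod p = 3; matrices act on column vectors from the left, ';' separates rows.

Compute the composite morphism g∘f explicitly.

Answer: ⟨1 1 0; 0 2 1; 1 0 1⟩

Work:
  e0=[1,0,0] f→[0,0,2] g→[1,0,1]
  e1=[0,1,0] f→[1,0,1] g→[1,2,0]
  e2=[0,0,1] f→[2,0,1] g→[0,1,1]
⟦path⟧: ⟨1 1 0; 0 2 1; 1 0 1⟩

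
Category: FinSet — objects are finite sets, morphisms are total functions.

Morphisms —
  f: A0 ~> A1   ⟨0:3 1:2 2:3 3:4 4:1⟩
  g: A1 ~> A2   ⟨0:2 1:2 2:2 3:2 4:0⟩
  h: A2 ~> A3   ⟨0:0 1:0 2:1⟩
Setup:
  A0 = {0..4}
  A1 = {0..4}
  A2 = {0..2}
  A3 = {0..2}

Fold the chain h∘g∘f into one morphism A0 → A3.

Answer: ⟨0:1 1:1 2:1 3:0 4:1⟩

Trace:
  0 f~>3 g~>2 h~>1
  1 f~>2 g~>2 h~>1
  2 f~>3 g~>2 h~>1
  3 f~>4 g~>0 h~>0
  4 f~>1 g~>2 h~>1
⟦path⟧: ⟨0:1 1:1 2:1 3:0 4:1⟩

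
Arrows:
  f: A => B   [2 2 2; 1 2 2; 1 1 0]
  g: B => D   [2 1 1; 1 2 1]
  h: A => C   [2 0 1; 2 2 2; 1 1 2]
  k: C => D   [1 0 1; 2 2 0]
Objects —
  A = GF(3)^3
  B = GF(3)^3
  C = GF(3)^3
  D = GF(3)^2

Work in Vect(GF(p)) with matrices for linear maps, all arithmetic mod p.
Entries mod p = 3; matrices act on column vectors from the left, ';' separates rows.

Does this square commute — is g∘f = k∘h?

Answer: COMMUTES

Derivation:
Path 1 = f;g:
  e0=(1,0,0) f=>(2,1,1) g=>(0,2)
  e1=(0,1,0) f=>(2,2,1) g=>(1,1)
  e2=(0,0,1) f=>(2,2,0) g=>(0,0)
  ⟦path⟧₁ = [0 1 0; 2 1 0]
Path 2 = h;k:
  e0=(1,0,0) h=>(2,2,1) k=>(0,2)
  e1=(0,1,0) h=>(0,2,1) k=>(1,1)
  e2=(0,0,1) h=>(1,2,2) k=>(0,0)
  ⟦path⟧₂ = [0 1 0; 2 1 0]
Equal? equal; square commutes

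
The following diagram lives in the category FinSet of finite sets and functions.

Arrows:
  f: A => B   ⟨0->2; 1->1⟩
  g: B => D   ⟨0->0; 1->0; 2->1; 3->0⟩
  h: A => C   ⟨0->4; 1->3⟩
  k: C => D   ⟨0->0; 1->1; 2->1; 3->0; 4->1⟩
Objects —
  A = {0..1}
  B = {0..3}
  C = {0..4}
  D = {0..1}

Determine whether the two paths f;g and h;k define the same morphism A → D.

Answer: COMMUTES

Derivation:
Path 1 = f;g:
  0 f=>2 g=>1
  1 f=>1 g=>0
  result₁ = ⟨0->1; 1->0⟩
Path 2 = h;k:
  0 h=>4 k=>1
  1 h=>3 k=>0
  result₂ = ⟨0->1; 1->0⟩
Equal? same morphism ✓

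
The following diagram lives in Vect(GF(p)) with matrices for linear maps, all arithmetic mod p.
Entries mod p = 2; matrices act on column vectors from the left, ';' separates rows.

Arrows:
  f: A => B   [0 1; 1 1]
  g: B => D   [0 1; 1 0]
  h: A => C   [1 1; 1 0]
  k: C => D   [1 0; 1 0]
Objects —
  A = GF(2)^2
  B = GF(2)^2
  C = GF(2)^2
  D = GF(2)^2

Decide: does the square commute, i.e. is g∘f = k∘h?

Path 1 = f;g:
  e0=⟨1,0⟩ f=>⟨0,1⟩ g=>⟨1,0⟩
  e1=⟨0,1⟩ f=>⟨1,1⟩ g=>⟨1,1⟩
  composite₁ = [1 1; 0 1]
Path 2 = h;k:
  e0=⟨1,0⟩ h=>⟨1,1⟩ k=>⟨1,1⟩
  e1=⟨0,1⟩ h=>⟨1,0⟩ k=>⟨1,1⟩
  composite₂ = [1 1; 1 1]
Equal? differ; not commutative

Answer: DOES NOT COMMUTE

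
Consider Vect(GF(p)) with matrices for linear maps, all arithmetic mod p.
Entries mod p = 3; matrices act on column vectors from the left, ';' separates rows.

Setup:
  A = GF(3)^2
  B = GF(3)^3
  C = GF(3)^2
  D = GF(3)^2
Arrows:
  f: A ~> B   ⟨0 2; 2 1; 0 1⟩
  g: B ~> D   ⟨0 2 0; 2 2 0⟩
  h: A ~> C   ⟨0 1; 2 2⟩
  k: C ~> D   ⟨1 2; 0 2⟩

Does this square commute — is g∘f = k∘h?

1) trace f;g:
  e0=⟨1,0⟩ f~>⟨0,2,0⟩ g~>⟨1,1⟩
  e1=⟨0,1⟩ f~>⟨2,1,1⟩ g~>⟨2,0⟩
  ⟦path⟧₁ = ⟨1 2; 1 0⟩
2) trace h;k:
  e0=⟨1,0⟩ h~>⟨0,2⟩ k~>⟨1,1⟩
  e1=⟨0,1⟩ h~>⟨1,2⟩ k~>⟨2,1⟩
  ⟦path⟧₂ = ⟨1 2; 1 1⟩
Equal? NO — does not commute

Answer: DOES NOT COMMUTE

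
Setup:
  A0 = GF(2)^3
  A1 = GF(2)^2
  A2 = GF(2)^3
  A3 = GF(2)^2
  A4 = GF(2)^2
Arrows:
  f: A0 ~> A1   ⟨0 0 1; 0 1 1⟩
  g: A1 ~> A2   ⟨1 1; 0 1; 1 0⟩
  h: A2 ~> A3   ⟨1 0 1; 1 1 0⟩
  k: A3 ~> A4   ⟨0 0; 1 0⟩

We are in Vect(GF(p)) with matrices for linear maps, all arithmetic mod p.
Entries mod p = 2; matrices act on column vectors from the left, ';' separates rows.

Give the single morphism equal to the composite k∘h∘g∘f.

  e0=(1,0,0) f~>(0,0) g~>(0,0,0) h~>(0,0) k~>(0,0)
  e1=(0,1,0) f~>(0,1) g~>(1,1,0) h~>(1,0) k~>(0,1)
  e2=(0,0,1) f~>(1,1) g~>(0,1,1) h~>(1,1) k~>(0,1)
result: ⟨0 0 0; 0 1 1⟩

Answer: ⟨0 0 0; 0 1 1⟩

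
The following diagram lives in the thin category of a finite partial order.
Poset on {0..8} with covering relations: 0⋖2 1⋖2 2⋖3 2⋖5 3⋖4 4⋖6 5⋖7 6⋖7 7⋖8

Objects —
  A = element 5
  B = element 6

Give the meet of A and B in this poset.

Answer: A∧B = 2

Derivation:
{x : x≤A ∧ x≤B} = {0,1,2}  (A=5, B=6)
  0 ≤ 2
  1 ≤ 2
  2 ≤ 2
glb = 2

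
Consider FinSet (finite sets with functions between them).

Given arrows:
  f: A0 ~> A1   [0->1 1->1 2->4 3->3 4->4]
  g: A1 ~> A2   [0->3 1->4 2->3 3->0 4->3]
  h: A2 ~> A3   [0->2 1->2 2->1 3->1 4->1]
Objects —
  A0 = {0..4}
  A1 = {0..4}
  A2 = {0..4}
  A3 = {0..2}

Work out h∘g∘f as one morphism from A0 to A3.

  0 f~>1 g~>4 h~>1
  1 f~>1 g~>4 h~>1
  2 f~>4 g~>3 h~>1
  3 f~>3 g~>0 h~>2
  4 f~>4 g~>3 h~>1
composite: [0->1 1->1 2->1 3->2 4->1]

Answer: [0->1 1->1 2->1 3->2 4->1]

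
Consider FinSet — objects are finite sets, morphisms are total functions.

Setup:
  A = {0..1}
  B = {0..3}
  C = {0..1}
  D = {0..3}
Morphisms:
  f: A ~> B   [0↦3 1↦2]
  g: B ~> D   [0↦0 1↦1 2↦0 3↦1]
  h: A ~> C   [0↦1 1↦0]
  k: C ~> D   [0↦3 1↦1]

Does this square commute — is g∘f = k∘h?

Answer: DOES NOT COMMUTE

Trace:
Path 1 = f;g:
  0 f~>3 g~>1
  1 f~>2 g~>0
  result₁ = [0↦1 1↦0]
Path 2 = h;k:
  0 h~>1 k~>1
  1 h~>0 k~>3
  result₂ = [0↦1 1↦3]
Equal? differ; not commutative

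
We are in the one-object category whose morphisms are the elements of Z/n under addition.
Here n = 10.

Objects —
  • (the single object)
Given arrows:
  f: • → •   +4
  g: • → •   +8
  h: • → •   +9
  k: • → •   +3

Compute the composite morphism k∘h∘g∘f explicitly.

  0 +4≡4 +8≡2 +9≡1 +3≡4  (mod 10)
⟦path⟧: +4

Answer: +4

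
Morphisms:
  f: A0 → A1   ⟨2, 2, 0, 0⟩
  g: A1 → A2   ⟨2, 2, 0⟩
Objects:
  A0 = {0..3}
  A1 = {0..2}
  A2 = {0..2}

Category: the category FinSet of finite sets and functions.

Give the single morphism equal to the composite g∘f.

Answer: ⟨0, 0, 2, 2⟩

Derivation:
  0 f→2 g→0
  1 f→2 g→0
  2 f→0 g→2
  3 f→0 g→2
⟦path⟧: ⟨0, 0, 2, 2⟩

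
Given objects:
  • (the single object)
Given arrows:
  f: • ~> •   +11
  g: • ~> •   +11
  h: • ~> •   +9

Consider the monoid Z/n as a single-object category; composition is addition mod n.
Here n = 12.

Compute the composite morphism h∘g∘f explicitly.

  0 +11≡11 +11≡10 +9≡7  (mod 12)
⟦path⟧: +7

Answer: +7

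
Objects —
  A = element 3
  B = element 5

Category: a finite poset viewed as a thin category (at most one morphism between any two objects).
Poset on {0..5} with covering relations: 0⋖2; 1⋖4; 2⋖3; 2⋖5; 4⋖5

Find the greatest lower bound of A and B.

Lower bounds of A=3 and B=5: {0,2}
  0 ⊑ 2
  2 ⊑ 2
glb = 2

Answer: A∧B = 2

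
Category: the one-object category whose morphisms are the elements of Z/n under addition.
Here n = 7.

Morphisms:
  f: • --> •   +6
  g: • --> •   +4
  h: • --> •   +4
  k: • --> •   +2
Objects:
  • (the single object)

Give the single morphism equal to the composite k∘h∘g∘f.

  0 +6≡6 +4≡3 +4≡0 +2≡2  (mod 7)
composite: +2

Answer: +2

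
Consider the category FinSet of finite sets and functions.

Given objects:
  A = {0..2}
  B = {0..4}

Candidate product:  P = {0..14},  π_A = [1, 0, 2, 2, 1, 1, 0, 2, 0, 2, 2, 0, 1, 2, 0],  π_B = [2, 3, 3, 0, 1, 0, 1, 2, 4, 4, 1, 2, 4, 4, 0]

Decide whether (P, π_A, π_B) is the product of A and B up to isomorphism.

Answer: NOT A VALID PRODUCT — duplicate pair at indices 13,9

Derivation:
|A|·|B| = 3·5 = 15;  |P| = 15
Check the pairing map k ↦ (π_A(k), π_B(k)):
  0 : (1,2)
  1 : (0,3)
  2 : (2,3)
  3 : (2,0)
  4 : (1,1)
  5 : (1,0)
  6 : (0,1)
  7 : (2,2)
  8 : (0,4)
  9 : (2,4)
  10 : (2,1)
  11 : (0,2)
  12 : (1,4)
  13 : (2,4)  ✗ repeats pair of k=9
  14 : (0,0)
distinct pairs in image: 14 / 15 needed
  → (2,4) hit at k=9 and k=13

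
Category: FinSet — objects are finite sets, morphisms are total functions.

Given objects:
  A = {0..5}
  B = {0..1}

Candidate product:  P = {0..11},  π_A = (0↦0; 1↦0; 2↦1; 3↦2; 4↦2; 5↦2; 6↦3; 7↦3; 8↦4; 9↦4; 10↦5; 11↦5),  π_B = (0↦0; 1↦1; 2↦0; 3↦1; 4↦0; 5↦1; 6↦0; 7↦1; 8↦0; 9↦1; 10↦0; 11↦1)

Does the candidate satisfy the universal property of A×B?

Answer: NOT A VALID PRODUCT — duplicate pair at indices 5,3

Trace:
|A|·|B| = 6·2 = 12;  |P| = 12
Check the pairing map k ↦ (π_A(k), π_B(k)):
  0 ↦ (0,0)
  1 ↦ (0,1)
  2 ↦ (1,0)
  3 ↦ (2,1)
  4 ↦ (2,0)
  5 ↦ (2,1)  ✗ repeats pair of k=3
  6 ↦ (3,0)
  7 ↦ (3,1)
  8 ↦ (4,0)
  9 ↦ (4,1)
  10 ↦ (5,0)
  11 ↦ (5,1)
distinct pairs in image: 11 / 12 needed
  → (2,1) hit at k=3 and k=5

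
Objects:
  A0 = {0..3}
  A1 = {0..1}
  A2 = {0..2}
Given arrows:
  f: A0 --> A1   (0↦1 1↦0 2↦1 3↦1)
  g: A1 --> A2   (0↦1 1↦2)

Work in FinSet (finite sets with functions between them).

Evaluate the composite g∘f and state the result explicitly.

Answer: (0↦2 1↦1 2↦2 3↦2)

Trace:
  0 f-->1 g-->2
  1 f-->0 g-->1
  2 f-->1 g-->2
  3 f-->1 g-->2
result: (0↦2 1↦1 2↦2 3↦2)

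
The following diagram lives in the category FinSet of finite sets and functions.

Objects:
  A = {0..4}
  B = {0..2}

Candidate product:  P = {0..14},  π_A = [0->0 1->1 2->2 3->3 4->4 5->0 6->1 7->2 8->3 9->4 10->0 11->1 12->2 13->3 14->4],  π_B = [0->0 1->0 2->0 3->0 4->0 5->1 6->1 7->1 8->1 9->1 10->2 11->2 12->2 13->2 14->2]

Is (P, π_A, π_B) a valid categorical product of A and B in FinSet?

|A|·|B| = 5·3 = 15;  |P| = 15
Check the pairing map k ↦ (π_A(k), π_B(k)):
  0 -> (0,0)
  1 -> (1,0)
  2 -> (2,0)
  3 -> (3,0)
  4 -> (4,0)
  5 -> (0,1)
  6 -> (1,1)
  7 -> (2,1)
  8 -> (3,1)
  9 -> (4,1)
  10 -> (0,2)
  11 -> (1,2)
  12 -> (2,2)
  13 -> (3,2)
  14 -> (4,2)
distinct pairs in image: 15 / 15 needed
  → bijection onto A×B; projections well-typed.

Answer: VALID PRODUCT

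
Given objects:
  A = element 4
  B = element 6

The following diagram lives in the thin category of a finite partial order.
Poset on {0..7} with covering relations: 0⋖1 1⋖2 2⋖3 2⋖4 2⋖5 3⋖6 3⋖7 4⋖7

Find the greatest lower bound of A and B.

{x : x<=A ∧ x<=B} = {0,1,2}  (A=4, B=6)
  0 <= 2
  1 <= 2
  2 <= 2
glb = 2

Answer: A∧B = 2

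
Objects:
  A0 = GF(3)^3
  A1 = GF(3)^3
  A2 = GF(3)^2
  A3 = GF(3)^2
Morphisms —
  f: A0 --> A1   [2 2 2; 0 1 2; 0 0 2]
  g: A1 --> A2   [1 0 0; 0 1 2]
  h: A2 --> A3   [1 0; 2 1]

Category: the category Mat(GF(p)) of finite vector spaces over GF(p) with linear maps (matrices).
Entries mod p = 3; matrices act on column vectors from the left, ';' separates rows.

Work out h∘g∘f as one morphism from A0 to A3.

Answer: [2 2 2; 1 2 1]

Derivation:
  e0=[1,0,0] f-->[2,0,0] g-->[2,0] h-->[2,1]
  e1=[0,1,0] f-->[2,1,0] g-->[2,1] h-->[2,2]
  e2=[0,0,1] f-->[2,2,2] g-->[2,0] h-->[2,1]
⟦path⟧: [2 2 2; 1 2 1]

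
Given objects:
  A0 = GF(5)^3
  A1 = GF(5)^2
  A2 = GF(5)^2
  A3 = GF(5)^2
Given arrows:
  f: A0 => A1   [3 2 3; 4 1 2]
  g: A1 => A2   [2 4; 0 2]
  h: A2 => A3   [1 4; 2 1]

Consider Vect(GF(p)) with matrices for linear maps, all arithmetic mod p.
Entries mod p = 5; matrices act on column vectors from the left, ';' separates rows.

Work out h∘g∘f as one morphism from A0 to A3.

  e0=(1,0,0) f=>(3,4) g=>(2,3) h=>(4,2)
  e1=(0,1,0) f=>(2,1) g=>(3,2) h=>(1,3)
  e2=(0,0,1) f=>(3,2) g=>(4,4) h=>(0,2)
composite: [4 1 0; 2 3 2]

Answer: [4 1 0; 2 3 2]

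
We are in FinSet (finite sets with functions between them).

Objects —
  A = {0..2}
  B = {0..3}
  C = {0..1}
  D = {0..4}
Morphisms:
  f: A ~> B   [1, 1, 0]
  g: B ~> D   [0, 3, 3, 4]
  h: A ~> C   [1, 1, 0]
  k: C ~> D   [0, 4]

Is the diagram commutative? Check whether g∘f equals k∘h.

Answer: DOES NOT COMMUTE

Trace:
1) trace f;g:
  0 f~>1 g~>3
  1 f~>1 g~>3
  2 f~>0 g~>0
  result₁ = [3, 3, 0]
2) trace h;k:
  0 h~>1 k~>4
  1 h~>1 k~>4
  2 h~>0 k~>0
  result₂ = [4, 4, 0]
Equal? distinct morphisms ✗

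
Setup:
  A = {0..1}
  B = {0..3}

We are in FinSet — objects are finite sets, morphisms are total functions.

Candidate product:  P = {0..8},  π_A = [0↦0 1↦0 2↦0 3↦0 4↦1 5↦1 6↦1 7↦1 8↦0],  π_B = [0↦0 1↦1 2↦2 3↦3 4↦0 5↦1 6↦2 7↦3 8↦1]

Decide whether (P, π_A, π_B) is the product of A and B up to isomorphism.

|A|·|B| = 2·4 = 8;  |P| = 9
  → cardinalities differ; no bijection possible.

Answer: NOT A VALID PRODUCT — |P|=9 ≠ |A|·|B|=8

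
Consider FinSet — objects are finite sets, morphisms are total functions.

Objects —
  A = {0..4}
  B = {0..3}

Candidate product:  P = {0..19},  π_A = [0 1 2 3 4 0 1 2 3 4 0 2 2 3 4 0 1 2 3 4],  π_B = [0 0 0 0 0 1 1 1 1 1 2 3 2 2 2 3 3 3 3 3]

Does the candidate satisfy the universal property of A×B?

|A|·|B| = 5·4 = 20;  |P| = 20
Check the pairing map k ↦ (π_A(k), π_B(k)):
  0 ↦ (0,0)
  1 ↦ (1,0)
  2 ↦ (2,0)
  3 ↦ (3,0)
  4 ↦ (4,0)
  5 ↦ (0,1)
  6 ↦ (1,1)
  7 ↦ (2,1)
  8 ↦ (3,1)
  9 ↦ (4,1)
  10 ↦ (0,2)
  11 ↦ (2,3)
  12 ↦ (2,2)
  13 ↦ (3,2)
  14 ↦ (4,2)
  15 ↦ (0,3)
  16 ↦ (1,3)
  17 ↦ (2,3)  ✗ repeats pair of k=11
  18 ↦ (3,3)
  19 ↦ (4,3)
distinct pairs in image: 19 / 20 needed
  → (2,3) hit at k=11 and k=17

Answer: NOT A VALID PRODUCT — duplicate pair at indices 17,11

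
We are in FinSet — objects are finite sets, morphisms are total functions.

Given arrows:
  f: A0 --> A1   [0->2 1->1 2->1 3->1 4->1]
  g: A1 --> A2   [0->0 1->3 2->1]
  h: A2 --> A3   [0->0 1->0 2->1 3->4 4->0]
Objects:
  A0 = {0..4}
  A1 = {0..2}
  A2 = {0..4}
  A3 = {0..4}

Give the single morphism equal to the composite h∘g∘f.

  0 f-->2 g-->1 h-->0
  1 f-->1 g-->3 h-->4
  2 f-->1 g-->3 h-->4
  3 f-->1 g-->3 h-->4
  4 f-->1 g-->3 h-->4
⟦path⟧: [0->0 1->4 2->4 3->4 4->4]

Answer: [0->0 1->4 2->4 3->4 4->4]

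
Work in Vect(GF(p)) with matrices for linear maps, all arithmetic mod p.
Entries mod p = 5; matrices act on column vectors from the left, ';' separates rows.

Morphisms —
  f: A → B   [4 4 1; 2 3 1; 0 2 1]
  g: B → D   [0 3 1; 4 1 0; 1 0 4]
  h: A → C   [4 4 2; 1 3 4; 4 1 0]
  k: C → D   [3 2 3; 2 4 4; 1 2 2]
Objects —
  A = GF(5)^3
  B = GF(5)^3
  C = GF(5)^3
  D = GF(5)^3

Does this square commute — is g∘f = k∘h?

Answer: COMMUTES

Derivation:
Along f;g (path 1):
  e0=[1,0,0] f→[4,2,0] g→[1,3,4]
  e1=[0,1,0] f→[4,3,2] g→[1,4,2]
  e2=[0,0,1] f→[1,1,1] g→[4,0,0]
  ⟦path⟧₁ = [1 1 4; 3 4 0; 4 2 0]
Along h;k (path 2):
  e0=[1,0,0] h→[4,1,4] k→[1,3,4]
  e1=[0,1,0] h→[4,3,1] k→[1,4,2]
  e2=[0,0,1] h→[2,4,0] k→[4,0,0]
  ⟦path⟧₂ = [1 1 4; 3 4 0; 4 2 0]
Equal? equal; square commutes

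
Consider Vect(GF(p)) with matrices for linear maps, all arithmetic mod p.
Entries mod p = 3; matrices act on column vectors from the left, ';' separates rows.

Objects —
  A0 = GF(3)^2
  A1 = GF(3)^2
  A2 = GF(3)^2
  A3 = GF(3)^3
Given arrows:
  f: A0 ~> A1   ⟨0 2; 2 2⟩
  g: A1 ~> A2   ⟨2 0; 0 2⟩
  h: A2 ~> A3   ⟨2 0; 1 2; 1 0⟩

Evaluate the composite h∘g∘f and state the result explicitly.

Answer: ⟨0 2; 2 0; 0 1⟩

Trace:
  e0=(1,0) f~>(0,2) g~>(0,1) h~>(0,2,0)
  e1=(0,1) f~>(2,2) g~>(1,1) h~>(2,0,1)
result: ⟨0 2; 2 0; 0 1⟩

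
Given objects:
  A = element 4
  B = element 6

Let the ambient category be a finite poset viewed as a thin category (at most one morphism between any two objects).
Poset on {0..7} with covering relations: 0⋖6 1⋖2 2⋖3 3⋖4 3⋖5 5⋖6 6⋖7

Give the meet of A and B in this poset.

Common predecessors of 4,6: {1,2,3}
  1 <= 3
  2 <= 3
  3 <= 3
glb = 3

Answer: A∧B = 3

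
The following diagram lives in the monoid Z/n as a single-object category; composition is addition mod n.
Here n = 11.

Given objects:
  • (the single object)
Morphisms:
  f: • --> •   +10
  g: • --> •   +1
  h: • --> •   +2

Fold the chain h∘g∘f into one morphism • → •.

  0 +10≡10 +1≡0 +2≡2  (mod 11)
result: +2

Answer: +2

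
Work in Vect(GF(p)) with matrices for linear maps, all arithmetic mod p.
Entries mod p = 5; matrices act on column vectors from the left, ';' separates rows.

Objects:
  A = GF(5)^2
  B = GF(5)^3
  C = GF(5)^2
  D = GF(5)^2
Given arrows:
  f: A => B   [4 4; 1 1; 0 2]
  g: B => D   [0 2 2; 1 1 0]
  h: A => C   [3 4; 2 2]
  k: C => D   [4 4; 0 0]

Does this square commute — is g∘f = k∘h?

Path 1 = f;g:
  e0=(1,0) f=>(4,1,0) g=>(2,0)
  e1=(0,1) f=>(4,1,2) g=>(1,0)
  composite₁ = [2 1; 0 0]
Path 2 = h;k:
  e0=(1,0) h=>(3,2) k=>(0,0)
  e1=(0,1) h=>(4,2) k=>(4,0)
  composite₂ = [0 4; 0 0]
Equal? distinct morphisms ✗

Answer: DOES NOT COMMUTE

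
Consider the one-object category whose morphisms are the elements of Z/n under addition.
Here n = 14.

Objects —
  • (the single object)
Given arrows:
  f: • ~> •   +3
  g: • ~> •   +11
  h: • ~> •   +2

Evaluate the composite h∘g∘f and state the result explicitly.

Answer: +2

Derivation:
  0 +3≡3 +11≡0 +2≡2  (mod 14)
⟦path⟧: +2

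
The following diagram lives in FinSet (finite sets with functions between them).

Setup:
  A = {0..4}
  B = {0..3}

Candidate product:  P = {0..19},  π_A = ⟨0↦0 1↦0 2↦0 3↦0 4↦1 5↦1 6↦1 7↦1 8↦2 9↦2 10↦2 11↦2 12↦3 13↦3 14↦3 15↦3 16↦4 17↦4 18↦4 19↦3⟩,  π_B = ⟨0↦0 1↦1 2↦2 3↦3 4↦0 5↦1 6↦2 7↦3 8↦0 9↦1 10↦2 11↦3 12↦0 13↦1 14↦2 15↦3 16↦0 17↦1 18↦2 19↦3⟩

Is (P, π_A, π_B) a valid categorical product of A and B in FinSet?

Answer: NOT A VALID PRODUCT — duplicate pair at indices 15,19

Trace:
|A|·|B| = 5·4 = 20;  |P| = 20
Check the pairing map k ↦ (π_A(k), π_B(k)):
  0 ↦ (0,0)
  1 ↦ (0,1)
  2 ↦ (0,2)
  3 ↦ (0,3)
  4 ↦ (1,0)
  5 ↦ (1,1)
  6 ↦ (1,2)
  7 ↦ (1,3)
  8 ↦ (2,0)
  9 ↦ (2,1)
  10 ↦ (2,2)
  11 ↦ (2,3)
  12 ↦ (3,0)
  13 ↦ (3,1)
  14 ↦ (3,2)
  15 ↦ (3,3)
  16 ↦ (4,0)
  17 ↦ (4,1)
  18 ↦ (4,2)
  19 ↦ (3,3)  ✗ repeats pair of k=15
distinct pairs in image: 19 / 20 needed
  → (3,3) hit at k=15 and k=19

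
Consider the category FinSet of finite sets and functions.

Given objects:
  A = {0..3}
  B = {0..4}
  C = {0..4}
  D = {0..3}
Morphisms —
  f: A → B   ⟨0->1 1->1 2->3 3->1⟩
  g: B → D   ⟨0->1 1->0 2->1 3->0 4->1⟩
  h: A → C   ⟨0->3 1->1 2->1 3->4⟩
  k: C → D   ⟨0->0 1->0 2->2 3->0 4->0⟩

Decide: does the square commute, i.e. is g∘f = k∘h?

1) trace f;g:
  0 f→1 g→0
  1 f→1 g→0
  2 f→3 g→0
  3 f→1 g→0
  composite₁ = ⟨0->0 1->0 2->0 3->0⟩
2) trace h;k:
  0 h→3 k→0
  1 h→1 k→0
  2 h→1 k→0
  3 h→4 k→0
  composite₂ = ⟨0->0 1->0 2->0 3->0⟩
Equal? equal; square commutes

Answer: COMMUTES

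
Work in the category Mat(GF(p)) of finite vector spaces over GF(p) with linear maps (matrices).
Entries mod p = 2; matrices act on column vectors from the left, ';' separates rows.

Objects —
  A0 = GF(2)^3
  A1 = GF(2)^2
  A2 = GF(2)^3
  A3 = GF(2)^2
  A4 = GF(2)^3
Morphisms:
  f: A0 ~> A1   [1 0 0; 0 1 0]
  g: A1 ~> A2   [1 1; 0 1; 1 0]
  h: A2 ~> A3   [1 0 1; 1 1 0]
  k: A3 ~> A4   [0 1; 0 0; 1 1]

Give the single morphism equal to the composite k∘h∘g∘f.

  e0=[1,0,0] f~>[1,0] g~>[1,0,1] h~>[0,1] k~>[1,0,1]
  e1=[0,1,0] f~>[0,1] g~>[1,1,0] h~>[1,0] k~>[0,0,1]
  e2=[0,0,1] f~>[0,0] g~>[0,0,0] h~>[0,0] k~>[0,0,0]
result: [1 0 0; 0 0 0; 1 1 0]

Answer: [1 0 0; 0 0 0; 1 1 0]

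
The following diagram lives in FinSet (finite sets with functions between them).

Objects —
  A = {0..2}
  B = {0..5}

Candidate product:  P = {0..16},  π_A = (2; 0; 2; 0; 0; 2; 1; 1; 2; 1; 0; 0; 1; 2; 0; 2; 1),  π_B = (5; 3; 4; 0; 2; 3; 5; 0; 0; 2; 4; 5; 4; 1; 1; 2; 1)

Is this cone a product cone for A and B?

Answer: NOT A VALID PRODUCT — |P|=17 ≠ |A|·|B|=18

Trace:
|A|·|B| = 3·6 = 18;  |P| = 17
  → cardinalities differ; no bijection possible.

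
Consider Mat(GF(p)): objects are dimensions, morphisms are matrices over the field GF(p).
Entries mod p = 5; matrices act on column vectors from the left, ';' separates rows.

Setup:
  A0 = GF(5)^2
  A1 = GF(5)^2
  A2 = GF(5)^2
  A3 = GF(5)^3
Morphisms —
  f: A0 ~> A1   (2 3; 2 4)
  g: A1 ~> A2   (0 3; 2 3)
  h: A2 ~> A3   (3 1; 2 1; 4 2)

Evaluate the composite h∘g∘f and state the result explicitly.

  e0=⟨1,0⟩ f~>⟨2,2⟩ g~>⟨1,0⟩ h~>⟨3,2,4⟩
  e1=⟨0,1⟩ f~>⟨3,4⟩ g~>⟨2,3⟩ h~>⟨4,2,4⟩
result: (3 4; 2 2; 4 4)

Answer: (3 4; 2 2; 4 4)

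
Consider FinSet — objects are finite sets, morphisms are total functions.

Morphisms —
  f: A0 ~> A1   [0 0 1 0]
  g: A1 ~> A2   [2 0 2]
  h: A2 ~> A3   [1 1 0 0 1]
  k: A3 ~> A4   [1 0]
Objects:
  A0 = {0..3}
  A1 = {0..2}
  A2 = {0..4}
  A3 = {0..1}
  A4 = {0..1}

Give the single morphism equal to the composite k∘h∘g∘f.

Answer: [1 1 0 1]

Trace:
  0 f~>0 g~>2 h~>0 k~>1
  1 f~>0 g~>2 h~>0 k~>1
  2 f~>1 g~>0 h~>1 k~>0
  3 f~>0 g~>2 h~>0 k~>1
result: [1 1 0 1]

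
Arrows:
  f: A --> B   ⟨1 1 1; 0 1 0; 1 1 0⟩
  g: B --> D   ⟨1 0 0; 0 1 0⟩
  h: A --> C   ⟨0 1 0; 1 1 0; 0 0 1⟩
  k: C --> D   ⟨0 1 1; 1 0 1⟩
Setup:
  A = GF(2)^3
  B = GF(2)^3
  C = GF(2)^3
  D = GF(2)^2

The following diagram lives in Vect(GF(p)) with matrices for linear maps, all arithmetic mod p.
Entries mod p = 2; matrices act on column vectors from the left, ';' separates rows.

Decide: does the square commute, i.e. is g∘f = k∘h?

1) trace f;g:
  e0=(1,0,0) f-->(1,0,1) g-->(1,0)
  e1=(0,1,0) f-->(1,1,1) g-->(1,1)
  e2=(0,0,1) f-->(1,0,0) g-->(1,0)
  composite₁ = ⟨1 1 1; 0 1 0⟩
2) trace h;k:
  e0=(1,0,0) h-->(0,1,0) k-->(1,0)
  e1=(0,1,0) h-->(1,1,0) k-->(1,1)
  e2=(0,0,1) h-->(0,0,1) k-->(1,1)
  composite₂ = ⟨1 1 1; 0 1 1⟩
Equal? distinct morphisms ✗

Answer: DOES NOT COMMUTE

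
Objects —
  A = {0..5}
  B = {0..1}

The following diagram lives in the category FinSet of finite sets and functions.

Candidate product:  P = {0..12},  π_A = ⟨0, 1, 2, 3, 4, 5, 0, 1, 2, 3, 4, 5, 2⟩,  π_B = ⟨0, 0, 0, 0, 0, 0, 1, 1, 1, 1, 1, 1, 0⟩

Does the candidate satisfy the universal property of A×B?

Answer: NOT A VALID PRODUCT — |P|=13 ≠ |A|·|B|=12

Derivation:
|A|·|B| = 6·2 = 12;  |P| = 13
  → cardinalities differ; no bijection possible.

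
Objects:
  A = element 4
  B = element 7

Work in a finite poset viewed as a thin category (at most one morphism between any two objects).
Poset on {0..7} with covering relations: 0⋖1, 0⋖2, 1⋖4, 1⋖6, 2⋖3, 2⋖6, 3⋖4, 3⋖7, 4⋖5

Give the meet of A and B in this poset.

Common predecessors of 4,7: {0,2,3}
  0 <= 3
  2 <= 3
  3 <= 3
glb = 3

Answer: A∧B = 3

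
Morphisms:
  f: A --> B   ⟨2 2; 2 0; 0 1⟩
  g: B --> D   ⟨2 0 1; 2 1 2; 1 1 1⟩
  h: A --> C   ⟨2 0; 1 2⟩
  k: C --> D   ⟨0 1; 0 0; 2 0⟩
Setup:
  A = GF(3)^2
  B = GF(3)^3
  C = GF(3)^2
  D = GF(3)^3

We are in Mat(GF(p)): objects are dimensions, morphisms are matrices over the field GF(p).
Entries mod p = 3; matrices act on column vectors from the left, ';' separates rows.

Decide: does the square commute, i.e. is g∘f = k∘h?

Answer: COMMUTES

Derivation:
1) trace f;g:
  e0=[1,0] f-->[2,2,0] g-->[1,0,1]
  e1=[0,1] f-->[2,0,1] g-->[2,0,0]
  ⟦path⟧₁ = ⟨1 2; 0 0; 1 0⟩
2) trace h;k:
  e0=[1,0] h-->[2,1] k-->[1,0,1]
  e1=[0,1] h-->[0,2] k-->[2,0,0]
  ⟦path⟧₂ = ⟨1 2; 0 0; 1 0⟩
Equal? equal; square commutes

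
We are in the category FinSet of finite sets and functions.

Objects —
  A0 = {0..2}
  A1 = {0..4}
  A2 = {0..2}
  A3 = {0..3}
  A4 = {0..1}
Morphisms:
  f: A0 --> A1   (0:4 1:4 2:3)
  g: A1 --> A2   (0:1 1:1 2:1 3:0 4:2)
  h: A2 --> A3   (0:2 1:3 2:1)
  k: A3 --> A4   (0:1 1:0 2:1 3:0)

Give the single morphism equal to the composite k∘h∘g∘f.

Answer: (0:0 1:0 2:1)

Trace:
  0 f-->4 g-->2 h-->1 k-->0
  1 f-->4 g-->2 h-->1 k-->0
  2 f-->3 g-->0 h-->2 k-->1
result: (0:0 1:0 2:1)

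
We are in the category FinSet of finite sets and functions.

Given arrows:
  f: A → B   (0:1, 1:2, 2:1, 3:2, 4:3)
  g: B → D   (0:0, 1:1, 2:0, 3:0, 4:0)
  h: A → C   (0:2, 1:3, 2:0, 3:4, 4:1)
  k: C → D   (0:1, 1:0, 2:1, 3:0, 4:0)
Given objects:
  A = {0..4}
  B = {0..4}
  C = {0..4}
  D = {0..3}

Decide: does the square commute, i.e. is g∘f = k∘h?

Answer: COMMUTES

Trace:
1) trace f;g:
  0 f→1 g→1
  1 f→2 g→0
  2 f→1 g→1
  3 f→2 g→0
  4 f→3 g→0
  composite₁ = (0:1, 1:0, 2:1, 3:0, 4:0)
2) trace h;k:
  0 h→2 k→1
  1 h→3 k→0
  2 h→0 k→1
  3 h→4 k→0
  4 h→1 k→0
  composite₂ = (0:1, 1:0, 2:1, 3:0, 4:0)
Equal? equal; square commutes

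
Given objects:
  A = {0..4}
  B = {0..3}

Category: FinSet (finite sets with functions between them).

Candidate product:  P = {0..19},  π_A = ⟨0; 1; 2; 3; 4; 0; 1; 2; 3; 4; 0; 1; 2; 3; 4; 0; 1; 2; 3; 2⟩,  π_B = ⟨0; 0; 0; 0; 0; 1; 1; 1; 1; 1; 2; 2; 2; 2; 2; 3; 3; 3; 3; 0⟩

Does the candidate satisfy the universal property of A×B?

Answer: NOT A VALID PRODUCT — duplicate pair at indices 2,19

Work:
|A|·|B| = 5·4 = 20;  |P| = 20
Check the pairing map k ↦ (π_A(k), π_B(k)):
  0 : (0,0)
  1 : (1,0)
  2 : (2,0)
  3 : (3,0)
  4 : (4,0)
  5 : (0,1)
  6 : (1,1)
  7 : (2,1)
  8 : (3,1)
  9 : (4,1)
  10 : (0,2)
  11 : (1,2)
  12 : (2,2)
  13 : (3,2)
  14 : (4,2)
  15 : (0,3)
  16 : (1,3)
  17 : (2,3)
  18 : (3,3)
  19 : (2,0)  ✗ repeats pair of k=2
distinct pairs in image: 19 / 20 needed
  → (2,0) hit at k=2 and k=19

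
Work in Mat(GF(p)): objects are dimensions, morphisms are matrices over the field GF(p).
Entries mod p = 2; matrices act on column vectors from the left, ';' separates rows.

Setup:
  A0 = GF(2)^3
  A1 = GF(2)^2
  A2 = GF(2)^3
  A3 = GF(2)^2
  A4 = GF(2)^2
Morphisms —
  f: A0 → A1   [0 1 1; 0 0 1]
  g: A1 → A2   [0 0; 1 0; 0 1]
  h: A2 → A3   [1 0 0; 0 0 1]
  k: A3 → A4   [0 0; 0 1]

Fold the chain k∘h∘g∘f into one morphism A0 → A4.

  e0=[1,0,0] f→[0,0] g→[0,0,0] h→[0,0] k→[0,0]
  e1=[0,1,0] f→[1,0] g→[0,1,0] h→[0,0] k→[0,0]
  e2=[0,0,1] f→[1,1] g→[0,1,1] h→[0,1] k→[0,1]
composite: [0 0 0; 0 0 1]

Answer: [0 0 0; 0 0 1]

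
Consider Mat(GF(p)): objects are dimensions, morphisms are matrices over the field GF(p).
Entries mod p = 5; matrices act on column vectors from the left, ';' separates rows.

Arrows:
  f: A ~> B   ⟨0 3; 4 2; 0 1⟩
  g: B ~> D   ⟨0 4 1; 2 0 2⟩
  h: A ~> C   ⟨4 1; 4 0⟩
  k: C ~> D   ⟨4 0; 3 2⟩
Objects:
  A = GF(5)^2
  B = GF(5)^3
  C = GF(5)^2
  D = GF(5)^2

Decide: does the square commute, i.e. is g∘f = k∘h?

Answer: COMMUTES

Work:
Path 1 = f;g:
  e0=⟨1,0⟩ f~>⟨0,4,0⟩ g~>⟨1,0⟩
  e1=⟨0,1⟩ f~>⟨3,2,1⟩ g~>⟨4,3⟩
  composite₁ = ⟨1 4; 0 3⟩
Path 2 = h;k:
  e0=⟨1,0⟩ h~>⟨4,4⟩ k~>⟨1,0⟩
  e1=⟨0,1⟩ h~>⟨1,0⟩ k~>⟨4,3⟩
  composite₂ = ⟨1 4; 0 3⟩
Equal? equal; square commutes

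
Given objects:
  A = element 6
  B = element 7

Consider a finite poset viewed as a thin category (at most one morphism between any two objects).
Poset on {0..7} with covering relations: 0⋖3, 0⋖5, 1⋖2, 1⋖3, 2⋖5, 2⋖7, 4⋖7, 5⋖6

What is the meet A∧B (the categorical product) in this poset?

Common predecessors of 6,7: {1,2}
  1 ≤ 2
  2 ≤ 2
glb = 2

Answer: A∧B = 2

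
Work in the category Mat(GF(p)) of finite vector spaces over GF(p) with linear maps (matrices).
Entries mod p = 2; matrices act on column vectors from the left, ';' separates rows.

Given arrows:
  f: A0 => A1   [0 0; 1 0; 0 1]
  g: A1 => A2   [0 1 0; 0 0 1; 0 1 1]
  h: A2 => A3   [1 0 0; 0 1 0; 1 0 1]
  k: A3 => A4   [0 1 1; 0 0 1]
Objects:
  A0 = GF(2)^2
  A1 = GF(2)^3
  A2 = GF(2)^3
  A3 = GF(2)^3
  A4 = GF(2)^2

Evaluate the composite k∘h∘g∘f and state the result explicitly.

Answer: [0 0; 0 1]

Work:
  e0=[1,0] f=>[0,1,0] g=>[1,0,1] h=>[1,0,0] k=>[0,0]
  e1=[0,1] f=>[0,0,1] g=>[0,1,1] h=>[0,1,1] k=>[0,1]
result: [0 0; 0 1]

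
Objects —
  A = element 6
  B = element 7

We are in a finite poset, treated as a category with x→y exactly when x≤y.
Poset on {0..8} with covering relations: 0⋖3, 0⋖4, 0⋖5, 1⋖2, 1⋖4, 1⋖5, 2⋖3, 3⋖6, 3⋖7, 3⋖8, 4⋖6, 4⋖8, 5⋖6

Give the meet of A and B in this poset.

Answer: A∧B = 3

Derivation:
Common predecessors of 6,7: {0,1,2,3}
  0 <= 3
  1 <= 3
  2 <= 3
  3 <= 3
glb = 3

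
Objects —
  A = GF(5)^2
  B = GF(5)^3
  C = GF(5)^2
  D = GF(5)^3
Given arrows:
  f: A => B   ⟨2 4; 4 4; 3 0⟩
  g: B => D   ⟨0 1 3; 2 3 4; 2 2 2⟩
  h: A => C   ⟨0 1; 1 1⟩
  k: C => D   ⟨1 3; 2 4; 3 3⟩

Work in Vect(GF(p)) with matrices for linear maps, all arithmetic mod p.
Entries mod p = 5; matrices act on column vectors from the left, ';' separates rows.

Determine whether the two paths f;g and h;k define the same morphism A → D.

1) trace f;g:
  e0=[1,0] f=>[2,4,3] g=>[3,3,3]
  e1=[0,1] f=>[4,4,0] g=>[4,0,1]
  result₁ = ⟨3 4; 3 0; 3 1⟩
2) trace h;k:
  e0=[1,0] h=>[0,1] k=>[3,4,3]
  e1=[0,1] h=>[1,1] k=>[4,1,1]
  result₂ = ⟨3 4; 4 1; 3 1⟩
Equal? differ; not commutative

Answer: DOES NOT COMMUTE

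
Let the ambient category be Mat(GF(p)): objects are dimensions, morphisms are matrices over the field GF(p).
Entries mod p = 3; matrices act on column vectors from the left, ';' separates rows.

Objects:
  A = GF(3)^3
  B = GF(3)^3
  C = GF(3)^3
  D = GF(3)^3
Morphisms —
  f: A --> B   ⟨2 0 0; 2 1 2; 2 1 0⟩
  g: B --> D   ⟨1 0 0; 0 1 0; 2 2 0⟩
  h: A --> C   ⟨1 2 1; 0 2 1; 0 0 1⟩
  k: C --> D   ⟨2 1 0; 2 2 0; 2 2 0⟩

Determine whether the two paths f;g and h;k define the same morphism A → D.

Answer: DOES NOT COMMUTE

Work:
Path 1 = f;g:
  e0=(1,0,0) f-->(2,2,2) g-->(2,2,2)
  e1=(0,1,0) f-->(0,1,1) g-->(0,1,2)
  e2=(0,0,1) f-->(0,2,0) g-->(0,2,1)
  ⟦path⟧₁ = ⟨2 0 0; 2 1 2; 2 2 1⟩
Path 2 = h;k:
  e0=(1,0,0) h-->(1,0,0) k-->(2,2,2)
  e1=(0,1,0) h-->(2,2,0) k-->(0,2,2)
  e2=(0,0,1) h-->(1,1,1) k-->(0,1,1)
  ⟦path⟧₂ = ⟨2 0 0; 2 2 1; 2 2 1⟩
Equal? distinct morphisms ✗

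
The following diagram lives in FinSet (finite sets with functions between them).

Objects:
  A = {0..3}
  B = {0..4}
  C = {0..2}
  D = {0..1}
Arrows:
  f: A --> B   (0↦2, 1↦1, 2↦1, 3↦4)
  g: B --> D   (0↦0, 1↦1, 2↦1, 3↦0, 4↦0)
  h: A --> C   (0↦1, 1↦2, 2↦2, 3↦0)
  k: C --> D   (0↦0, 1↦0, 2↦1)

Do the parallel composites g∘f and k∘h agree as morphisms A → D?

Answer: DOES NOT COMMUTE

Derivation:
Path 1 = f;g:
  0 f-->2 g-->1
  1 f-->1 g-->1
  2 f-->1 g-->1
  3 f-->4 g-->0
  result₁ = (0↦1, 1↦1, 2↦1, 3↦0)
Path 2 = h;k:
  0 h-->1 k-->0
  1 h-->2 k-->1
  2 h-->2 k-->1
  3 h-->0 k-->0
  result₂ = (0↦0, 1↦1, 2↦1, 3↦0)
Equal? distinct morphisms ✗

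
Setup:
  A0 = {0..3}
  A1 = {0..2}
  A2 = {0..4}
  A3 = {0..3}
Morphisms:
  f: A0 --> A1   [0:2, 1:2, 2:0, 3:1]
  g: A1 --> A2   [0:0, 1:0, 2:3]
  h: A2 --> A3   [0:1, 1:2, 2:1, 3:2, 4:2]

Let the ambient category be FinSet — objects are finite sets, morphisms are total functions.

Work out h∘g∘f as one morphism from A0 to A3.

Answer: [0:2, 1:2, 2:1, 3:1]

Trace:
  0 f-->2 g-->3 h-->2
  1 f-->2 g-->3 h-->2
  2 f-->0 g-->0 h-->1
  3 f-->1 g-->0 h-->1
⟦path⟧: [0:2, 1:2, 2:1, 3:1]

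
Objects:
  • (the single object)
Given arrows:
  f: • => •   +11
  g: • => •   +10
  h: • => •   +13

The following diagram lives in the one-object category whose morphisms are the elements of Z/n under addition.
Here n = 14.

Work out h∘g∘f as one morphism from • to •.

  0 +11≡11 +10≡7 +13≡6  (mod 14)
result: +6

Answer: +6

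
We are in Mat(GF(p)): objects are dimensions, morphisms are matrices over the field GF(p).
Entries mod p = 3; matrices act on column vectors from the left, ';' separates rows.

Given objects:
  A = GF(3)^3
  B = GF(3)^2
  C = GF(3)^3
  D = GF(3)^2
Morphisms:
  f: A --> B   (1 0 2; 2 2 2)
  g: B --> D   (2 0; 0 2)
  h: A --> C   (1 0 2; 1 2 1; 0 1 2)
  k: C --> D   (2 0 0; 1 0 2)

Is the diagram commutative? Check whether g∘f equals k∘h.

Answer: DOES NOT COMMUTE

Trace:
1) trace f;g:
  e0=⟨1,0,0⟩ f-->⟨1,2⟩ g-->⟨2,1⟩
  e1=⟨0,1,0⟩ f-->⟨0,2⟩ g-->⟨0,1⟩
  e2=⟨0,0,1⟩ f-->⟨2,2⟩ g-->⟨1,1⟩
  composite₁ = (2 0 1; 1 1 1)
2) trace h;k:
  e0=⟨1,0,0⟩ h-->⟨1,1,0⟩ k-->⟨2,1⟩
  e1=⟨0,1,0⟩ h-->⟨0,2,1⟩ k-->⟨0,2⟩
  e2=⟨0,0,1⟩ h-->⟨2,1,2⟩ k-->⟨1,0⟩
  composite₂ = (2 0 1; 1 2 0)
Equal? differ; not commutative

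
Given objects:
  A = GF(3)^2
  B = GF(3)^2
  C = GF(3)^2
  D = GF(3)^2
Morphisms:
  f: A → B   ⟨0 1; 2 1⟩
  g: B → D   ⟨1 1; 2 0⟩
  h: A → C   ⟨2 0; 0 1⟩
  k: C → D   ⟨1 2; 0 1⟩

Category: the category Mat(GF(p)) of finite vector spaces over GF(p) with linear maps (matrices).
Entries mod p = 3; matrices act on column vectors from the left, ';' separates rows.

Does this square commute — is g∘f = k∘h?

Along f;g (path 1):
  e0=⟨1,0⟩ f→⟨0,2⟩ g→⟨2,0⟩
  e1=⟨0,1⟩ f→⟨1,1⟩ g→⟨2,2⟩
  result₁ = ⟨2 2; 0 2⟩
Along h;k (path 2):
  e0=⟨1,0⟩ h→⟨2,0⟩ k→⟨2,0⟩
  e1=⟨0,1⟩ h→⟨0,1⟩ k→⟨2,1⟩
  result₂ = ⟨2 2; 0 1⟩
Equal? differ; not commutative

Answer: DOES NOT COMMUTE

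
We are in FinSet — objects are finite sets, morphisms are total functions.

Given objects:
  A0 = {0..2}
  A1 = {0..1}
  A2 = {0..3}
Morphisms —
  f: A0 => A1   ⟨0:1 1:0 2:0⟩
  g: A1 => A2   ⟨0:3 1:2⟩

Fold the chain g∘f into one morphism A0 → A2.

Answer: ⟨0:2 1:3 2:3⟩

Work:
  0 f=>1 g=>2
  1 f=>0 g=>3
  2 f=>0 g=>3
composite: ⟨0:2 1:3 2:3⟩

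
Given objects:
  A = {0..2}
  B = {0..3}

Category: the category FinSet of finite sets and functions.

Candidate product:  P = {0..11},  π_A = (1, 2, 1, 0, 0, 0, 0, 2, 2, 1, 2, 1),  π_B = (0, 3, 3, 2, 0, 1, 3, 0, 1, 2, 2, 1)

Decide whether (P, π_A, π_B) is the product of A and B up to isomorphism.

Answer: VALID PRODUCT

Trace:
|A|·|B| = 3·4 = 12;  |P| = 12
Check the pairing map k ↦ (π_A(k), π_B(k)):
  0 ↦ (1,0)
  1 ↦ (2,3)
  2 ↦ (1,3)
  3 ↦ (0,2)
  4 ↦ (0,0)
  5 ↦ (0,1)
  6 ↦ (0,3)
  7 ↦ (2,0)
  8 ↦ (2,1)
  9 ↦ (1,2)
  10 ↦ (2,2)
  11 ↦ (1,1)
distinct pairs in image: 12 / 12 needed
  → bijection onto A×B; projections well-typed.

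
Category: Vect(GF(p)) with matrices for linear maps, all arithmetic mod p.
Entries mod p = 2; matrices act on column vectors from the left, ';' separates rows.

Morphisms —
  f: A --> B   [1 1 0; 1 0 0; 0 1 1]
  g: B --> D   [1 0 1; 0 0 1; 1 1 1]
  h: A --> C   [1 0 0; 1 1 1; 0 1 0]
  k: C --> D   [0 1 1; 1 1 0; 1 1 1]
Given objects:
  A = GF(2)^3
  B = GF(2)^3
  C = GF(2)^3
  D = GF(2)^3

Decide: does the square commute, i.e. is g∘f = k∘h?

1) trace f;g:
  e0=[1,0,0] f-->[1,1,0] g-->[1,0,0]
  e1=[0,1,0] f-->[1,0,1] g-->[0,1,0]
  e2=[0,0,1] f-->[0,0,1] g-->[1,1,1]
  result₁ = [1 0 1; 0 1 1; 0 0 1]
2) trace h;k:
  e0=[1,0,0] h-->[1,1,0] k-->[1,0,0]
  e1=[0,1,0] h-->[0,1,1] k-->[0,1,0]
  e2=[0,0,1] h-->[0,1,0] k-->[1,1,1]
  result₂ = [1 0 1; 0 1 1; 0 0 1]
Equal? same morphism ✓

Answer: COMMUTES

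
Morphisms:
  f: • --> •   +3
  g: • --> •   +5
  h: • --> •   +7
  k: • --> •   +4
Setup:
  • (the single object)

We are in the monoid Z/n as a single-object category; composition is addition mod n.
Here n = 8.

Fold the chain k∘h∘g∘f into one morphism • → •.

Answer: +3

Work:
  0 +3≡3 +5≡0 +7≡7 +4≡3  (mod 8)
⟦path⟧: +3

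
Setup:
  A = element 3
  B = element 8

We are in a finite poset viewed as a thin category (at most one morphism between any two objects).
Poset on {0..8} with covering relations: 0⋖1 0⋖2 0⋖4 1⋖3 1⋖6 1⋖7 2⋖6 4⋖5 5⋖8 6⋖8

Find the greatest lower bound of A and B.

Answer: A∧B = 1

Work:
Lower bounds of A=3 and B=8: {0,1}
  0 ⊑ 1
  1 ⊑ 1
glb = 1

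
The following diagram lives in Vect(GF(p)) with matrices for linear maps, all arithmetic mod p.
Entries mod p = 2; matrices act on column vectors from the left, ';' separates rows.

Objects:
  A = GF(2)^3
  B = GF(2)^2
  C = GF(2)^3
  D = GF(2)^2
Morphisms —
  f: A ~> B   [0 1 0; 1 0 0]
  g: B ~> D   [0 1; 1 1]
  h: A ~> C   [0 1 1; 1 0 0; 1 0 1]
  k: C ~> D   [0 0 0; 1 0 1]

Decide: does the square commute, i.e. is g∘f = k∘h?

Path 1 = f;g:
  e0=⟨1,0,0⟩ f~>⟨0,1⟩ g~>⟨1,1⟩
  e1=⟨0,1,0⟩ f~>⟨1,0⟩ g~>⟨0,1⟩
  e2=⟨0,0,1⟩ f~>⟨0,0⟩ g~>⟨0,0⟩
  result₁ = [1 0 0; 1 1 0]
Path 2 = h;k:
  e0=⟨1,0,0⟩ h~>⟨0,1,1⟩ k~>⟨0,1⟩
  e1=⟨0,1,0⟩ h~>⟨1,0,0⟩ k~>⟨0,1⟩
  e2=⟨0,0,1⟩ h~>⟨1,0,1⟩ k~>⟨0,0⟩
  result₂ = [0 0 0; 1 1 0]
Equal? differ; not commutative

Answer: DOES NOT COMMUTE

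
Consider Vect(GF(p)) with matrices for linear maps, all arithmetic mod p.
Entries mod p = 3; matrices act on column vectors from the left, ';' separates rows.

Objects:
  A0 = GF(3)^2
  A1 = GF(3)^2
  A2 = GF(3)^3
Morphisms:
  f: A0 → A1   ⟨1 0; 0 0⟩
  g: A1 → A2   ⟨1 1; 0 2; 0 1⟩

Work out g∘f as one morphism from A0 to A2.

Answer: ⟨1 0; 0 0; 0 0⟩

Trace:
  e0=(1,0) f→(1,0) g→(1,0,0)
  e1=(0,1) f→(0,0) g→(0,0,0)
composite: ⟨1 0; 0 0; 0 0⟩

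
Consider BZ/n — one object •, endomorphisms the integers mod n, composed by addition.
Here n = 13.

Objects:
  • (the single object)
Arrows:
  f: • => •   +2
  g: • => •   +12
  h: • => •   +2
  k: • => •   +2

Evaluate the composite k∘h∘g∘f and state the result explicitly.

Answer: +5

Trace:
  0 +2≡2 +12≡1 +2≡3 +2≡5  (mod 13)
⟦path⟧: +5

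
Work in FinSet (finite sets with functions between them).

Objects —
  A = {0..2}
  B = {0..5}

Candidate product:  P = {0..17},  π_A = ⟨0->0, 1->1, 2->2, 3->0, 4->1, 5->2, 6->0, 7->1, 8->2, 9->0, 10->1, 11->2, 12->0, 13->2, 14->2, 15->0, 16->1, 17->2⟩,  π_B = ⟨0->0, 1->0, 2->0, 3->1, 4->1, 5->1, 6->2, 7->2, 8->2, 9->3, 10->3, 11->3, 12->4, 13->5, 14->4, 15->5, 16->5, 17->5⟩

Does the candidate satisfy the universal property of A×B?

|A|·|B| = 3·6 = 18;  |P| = 18
Check the pairing map k ↦ (π_A(k), π_B(k)):
  0 -> (0,0)
  1 -> (1,0)
  2 -> (2,0)
  3 -> (0,1)
  4 -> (1,1)
  5 -> (2,1)
  6 -> (0,2)
  7 -> (1,2)
  8 -> (2,2)
  9 -> (0,3)
  10 -> (1,3)
  11 -> (2,3)
  12 -> (0,4)
  13 -> (2,5)
  14 -> (2,4)
  15 -> (0,5)
  16 -> (1,5)
  17 -> (2,5)  ✗ repeats pair of k=13
distinct pairs in image: 17 / 18 needed
  → (2,5) hit at k=13 and k=17

Answer: NOT A VALID PRODUCT — duplicate pair at indices 17,13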